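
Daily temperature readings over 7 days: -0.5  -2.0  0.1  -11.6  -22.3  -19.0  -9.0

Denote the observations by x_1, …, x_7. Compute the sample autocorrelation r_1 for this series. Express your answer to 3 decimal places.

0.544

Mean x̄ = (-0.5 − 2.0 + 0.1 − 11.6 − 22.3 − 19.0 − 9.0)/7 = -9.1857
Deviations from mean: 8.6857, 7.1857, 9.2857, -2.4143, -13.1143, -9.8143, 0.1857
Numerator Σ_{t=1}^{6}(x_t−x̄)(x_{t+1}−x̄) = 265.2655
Denominator Σ(x_t−x̄)² = 487.4686
r_1 = 265.2655 / 487.4686 = 0.544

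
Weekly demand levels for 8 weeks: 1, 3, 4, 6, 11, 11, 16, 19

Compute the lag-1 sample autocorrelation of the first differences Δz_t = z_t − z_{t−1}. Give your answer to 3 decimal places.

First differences Δz: 2, 1, 2, 5, 0, 5, 3
Mean of differences = 2.5714
Numerator Σ(Δz_t−Δz̄)(Δz_{t+1}−Δz̄) = -11.0408
Denominator Σ(Δz_t−Δz̄)² = 21.7143
r_1(Δz) = -11.0408 / 21.7143 = -0.508

-0.508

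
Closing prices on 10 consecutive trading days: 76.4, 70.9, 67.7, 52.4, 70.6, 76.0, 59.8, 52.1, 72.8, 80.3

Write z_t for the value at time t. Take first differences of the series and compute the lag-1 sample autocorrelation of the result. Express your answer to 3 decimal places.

-0.057

First differences Δz: -5.5, -3.2, -15.3, 18.2, 5.4, -16.2, -7.7, 20.7, 7.5
Mean of differences = 0.4333
Numerator Σ(Δz_t−Δz̄)(Δz_{t+1}−Δz̄) = -81.5111
Denominator Σ(Δz_t−Δz̄)² = 1439.7600
r_1(Δz) = -81.5111 / 1439.7600 = -0.057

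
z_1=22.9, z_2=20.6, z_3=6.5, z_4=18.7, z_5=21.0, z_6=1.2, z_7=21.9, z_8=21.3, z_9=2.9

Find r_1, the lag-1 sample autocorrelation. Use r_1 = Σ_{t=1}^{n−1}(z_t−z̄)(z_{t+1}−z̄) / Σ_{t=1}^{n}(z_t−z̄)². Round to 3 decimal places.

-0.352

Mean z̄ = (22.9 + 20.6 + 6.5 + 18.7 + 21.0 + 1.2 + 21.9 + 21.3 + 2.9)/9 = 15.2222
Numerator Σ_{t=1}^{8}(z_t−z̄)(z_{t+1}−z̄) = -224.8172
Denominator Σ(z_t−z̄)² = 639.4156
r_1 = -224.8172 / 639.4156 = -0.352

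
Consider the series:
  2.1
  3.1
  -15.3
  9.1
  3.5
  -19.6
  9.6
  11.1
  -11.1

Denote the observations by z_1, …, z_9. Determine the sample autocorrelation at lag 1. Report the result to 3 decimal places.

Mean z̄ = (2.1 + 3.1 − 15.3 + 9.1 + 3.5 − 19.6 + 9.6 + 11.1 − 11.1)/9 = -0.8333
Numerator Σ_{t=1}^{8}(z_t−z̄)(z_{t+1}−z̄) = -421.1544
Denominator Σ(z_t−z̄)² = 1059.6600
r_1 = -421.1544 / 1059.6600 = -0.397

-0.397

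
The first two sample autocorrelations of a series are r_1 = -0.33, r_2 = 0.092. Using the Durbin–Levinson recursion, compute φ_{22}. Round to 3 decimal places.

φ_{22} = (r_2 − r_1²) / (1 − r_1²)
r_1² = (-0.33)² = 0.1089
Numerator = 0.092 − 0.1089 = -0.0169; denominator = 1 − 0.1089 = 0.8911
φ_{22} = -0.0169 / 0.8911 = -0.019

-0.019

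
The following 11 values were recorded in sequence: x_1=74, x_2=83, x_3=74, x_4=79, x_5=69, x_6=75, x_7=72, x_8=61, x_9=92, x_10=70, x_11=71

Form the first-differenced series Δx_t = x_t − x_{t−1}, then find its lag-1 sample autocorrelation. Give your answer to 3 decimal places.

-0.669

First differences Δx: 9, -9, 5, -10, 6, -3, -11, 31, -22, 1
Mean of differences = -0.3000
Numerator Σ(Δx_t−Δx̄)(Δx_{t+1}−Δx̄) = -1269.9900
Denominator Σ(Δx_t−Δx̄)² = 1898.1000
r_1(Δx) = -1269.9900 / 1898.1000 = -0.669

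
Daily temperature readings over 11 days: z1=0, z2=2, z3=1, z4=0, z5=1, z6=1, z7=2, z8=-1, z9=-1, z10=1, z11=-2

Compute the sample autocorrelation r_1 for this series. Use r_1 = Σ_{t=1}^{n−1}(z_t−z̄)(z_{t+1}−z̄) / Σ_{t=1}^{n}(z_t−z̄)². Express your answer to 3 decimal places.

-0.079

Mean z̄ = (0 + 2 + 1 + 0 + 1 + 1 + 2 − 1 − 1 + 1 − 2)/11 = 0.3636
Numerator Σ_{t=1}^{10}(z_t−z̄)(z_{t+1}−z̄) = -1.3140
Denominator Σ(z_t−z̄)² = 16.5455
r_1 = -1.3140 / 16.5455 = -0.079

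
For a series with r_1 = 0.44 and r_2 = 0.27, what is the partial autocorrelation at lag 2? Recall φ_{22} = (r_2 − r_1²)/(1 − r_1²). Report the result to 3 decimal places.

φ_{22} = (r_2 − r_1²) / (1 − r_1²)
r_1² = (0.44)² = 0.1936
Numerator = 0.27 − 0.1936 = 0.0764; denominator = 1 − 0.1936 = 0.8064
φ_{22} = 0.0764 / 0.8064 = 0.095

0.095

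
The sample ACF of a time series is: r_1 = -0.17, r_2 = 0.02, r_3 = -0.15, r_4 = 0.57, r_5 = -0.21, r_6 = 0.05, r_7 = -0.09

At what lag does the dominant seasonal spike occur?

4

The largest autocorrelation is r_4 = 0.57; the remaining lags stay at or below 0.05.
The dominant spike at lag 4 indicates a seasonal period of 4.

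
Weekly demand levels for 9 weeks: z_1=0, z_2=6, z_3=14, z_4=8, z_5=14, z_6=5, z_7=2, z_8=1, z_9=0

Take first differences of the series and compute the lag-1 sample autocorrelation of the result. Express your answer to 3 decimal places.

First differences Δz: 6, 8, -6, 6, -9, -3, -1, -1
Mean of differences = 0.0000
Numerator Σ(Δz_t−Δz̄)(Δz_{t+1}−Δz̄) = -59.0000
Denominator Σ(Δz_t−Δz̄)² = 264.0000
r_1(Δz) = -59.0000 / 264.0000 = -0.223

-0.223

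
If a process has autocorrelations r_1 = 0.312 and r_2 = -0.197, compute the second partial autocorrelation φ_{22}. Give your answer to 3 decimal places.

φ_{22} = (r_2 − r_1²) / (1 − r_1²)
r_1² = (0.312)² = 0.097344
Numerator = -0.197 − 0.0973 = -0.2943; denominator = 1 − 0.0973 = 0.9027
φ_{22} = -0.2943 / 0.9027 = -0.326

-0.326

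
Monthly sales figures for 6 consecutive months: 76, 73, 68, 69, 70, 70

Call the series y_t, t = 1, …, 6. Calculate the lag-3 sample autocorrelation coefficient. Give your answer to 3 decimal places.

-0.205

Mean ȳ = (76 + 73 + 68 + 69 + 70 + 70)/6 = 71.0000
Deviations from mean: 5.0000, 2.0000, -3.0000, -2.0000, -1.0000, -1.0000
Σ(y_t−ȳ)(y_{t+3}−ȳ) = (-10.0000) + (-2.0000) + (3.0000) = -9.0000
Denominator Σ(y_t−ȳ)² = 44.0000
r_3 = -9.0000 / 44.0000 = -0.205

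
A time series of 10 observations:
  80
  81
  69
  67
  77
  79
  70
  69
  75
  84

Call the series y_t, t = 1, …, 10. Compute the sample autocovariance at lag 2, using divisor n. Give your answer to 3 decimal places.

-20.812

Mean ȳ = (80 + 81 + 69 + 67 + 77 + 79 + 70 + 69 + 75 + 84)/10 = 75.1000
Σ_{t=1}^{8}(y_t−ȳ)(y_{t+2}−ȳ) = -208.1200
γ_2 = -208.1200 / 10 = -20.812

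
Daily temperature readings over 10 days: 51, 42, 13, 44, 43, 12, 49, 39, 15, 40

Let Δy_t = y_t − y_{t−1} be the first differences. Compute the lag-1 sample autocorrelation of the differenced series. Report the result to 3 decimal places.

First differences Δy: -9, -29, 31, -1, -31, 37, -10, -24, 25
Mean of differences = -1.2222
Numerator Σ(Δy_t−Δȳ)(Δy_{t+1}−Δȳ) = -2549.4938
Denominator Σ(Δy_t−Δȳ)² = 5501.5556
r_1(Δy) = -2549.4938 / 5501.5556 = -0.463

-0.463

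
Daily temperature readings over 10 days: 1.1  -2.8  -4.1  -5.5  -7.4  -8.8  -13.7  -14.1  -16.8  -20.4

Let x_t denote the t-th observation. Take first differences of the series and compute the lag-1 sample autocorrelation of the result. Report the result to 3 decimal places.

-0.419

First differences Δx: -3.9, -1.3, -1.4, -1.9, -1.4, -4.9, -0.4, -2.7, -3.6
Mean of differences = -2.3889
Numerator Σ(Δx_t−Δx̄)(Δx_{t+1}−Δx̄) = -7.3212
Denominator Σ(Δx_t−Δx̄)² = 17.4889
r_1(Δx) = -7.3212 / 17.4889 = -0.419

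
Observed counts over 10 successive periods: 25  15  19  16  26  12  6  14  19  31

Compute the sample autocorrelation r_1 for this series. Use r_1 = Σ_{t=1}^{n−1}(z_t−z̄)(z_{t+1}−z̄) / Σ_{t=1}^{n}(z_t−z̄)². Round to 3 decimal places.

0.089

Mean z̄ = (25 + 15 + 19 + 16 + 26 + 12 + 6 + 14 + 19 + 31)/10 = 18.3000
Numerator Σ_{t=1}^{9}(z_t−z̄)(z_{t+1}−z̄) = 44.0100
Denominator Σ(z_t−z̄)² = 492.1000
r_1 = 44.0100 / 492.1000 = 0.089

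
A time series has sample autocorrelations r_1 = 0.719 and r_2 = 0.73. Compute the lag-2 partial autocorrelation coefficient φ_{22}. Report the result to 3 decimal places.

φ_{22} = (r_2 − r_1²) / (1 − r_1²)
r_1² = (0.719)² = 0.516961
Numerator = 0.73 − 0.5170 = 0.2130; denominator = 1 − 0.5170 = 0.4830
φ_{22} = 0.2130 / 0.4830 = 0.441

0.441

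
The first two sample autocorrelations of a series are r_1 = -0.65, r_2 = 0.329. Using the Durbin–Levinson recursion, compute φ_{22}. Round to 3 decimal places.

-0.162

φ_{22} = (r_2 − r_1²) / (1 − r_1²)
r_1² = (-0.65)² = 0.4225
Numerator = 0.329 − 0.4225 = -0.0935; denominator = 1 − 0.4225 = 0.5775
φ_{22} = -0.0935 / 0.5775 = -0.162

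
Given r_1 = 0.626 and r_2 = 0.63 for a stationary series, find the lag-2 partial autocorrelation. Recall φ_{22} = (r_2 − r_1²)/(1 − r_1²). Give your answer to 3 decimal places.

0.392

φ_{22} = (r_2 − r_1²) / (1 − r_1²)
r_1² = (0.626)² = 0.391876
Numerator = 0.63 − 0.3919 = 0.2381; denominator = 1 − 0.3919 = 0.6081
φ_{22} = 0.2381 / 0.6081 = 0.392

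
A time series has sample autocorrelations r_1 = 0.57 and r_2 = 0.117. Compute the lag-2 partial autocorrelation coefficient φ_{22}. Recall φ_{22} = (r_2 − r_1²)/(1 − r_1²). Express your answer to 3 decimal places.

φ_{22} = (r_2 − r_1²) / (1 − r_1²)
r_1² = (0.57)² = 0.3249
Numerator = 0.117 − 0.3249 = -0.2079; denominator = 1 − 0.3249 = 0.6751
φ_{22} = -0.2079 / 0.6751 = -0.308

-0.308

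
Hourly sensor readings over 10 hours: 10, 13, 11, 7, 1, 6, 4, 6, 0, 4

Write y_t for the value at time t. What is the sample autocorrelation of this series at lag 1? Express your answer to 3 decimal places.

0.470

Mean ȳ = (10 + 13 + 11 + 7 + 1 + 6 + 4 + 6 + 0 + 4)/10 = 6.2000
Numerator Σ_{t=1}^{9}(y_t−ȳ)(y_{t+1}−ȳ) = 74.9600
Denominator Σ(y_t−ȳ)² = 159.6000
r_1 = 74.9600 / 159.6000 = 0.470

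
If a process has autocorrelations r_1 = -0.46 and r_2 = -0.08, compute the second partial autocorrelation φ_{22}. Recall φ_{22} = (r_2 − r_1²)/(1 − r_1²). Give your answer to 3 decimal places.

φ_{22} = (r_2 − r_1²) / (1 − r_1²)
r_1² = (-0.46)² = 0.2116
Numerator = -0.08 − 0.2116 = -0.2916; denominator = 1 − 0.2116 = 0.7884
φ_{22} = -0.2916 / 0.7884 = -0.370

-0.370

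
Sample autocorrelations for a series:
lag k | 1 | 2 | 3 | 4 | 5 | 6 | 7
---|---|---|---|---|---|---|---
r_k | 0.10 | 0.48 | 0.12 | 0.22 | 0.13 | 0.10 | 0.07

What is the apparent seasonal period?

The largest autocorrelation is r_2 = 0.48, with a weaker echo at lag 4 (0.22); the remaining lags stay at or below 0.13.
The dominant spike at lag 2 indicates a seasonal period of 2.

2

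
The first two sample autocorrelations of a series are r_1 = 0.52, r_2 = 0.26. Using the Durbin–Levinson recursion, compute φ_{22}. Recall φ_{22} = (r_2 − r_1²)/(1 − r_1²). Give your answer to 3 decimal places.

φ_{22} = (r_2 − r_1²) / (1 − r_1²)
r_1² = (0.52)² = 0.2704
Numerator = 0.26 − 0.2704 = -0.0104; denominator = 1 − 0.2704 = 0.7296
φ_{22} = -0.0104 / 0.7296 = -0.014

-0.014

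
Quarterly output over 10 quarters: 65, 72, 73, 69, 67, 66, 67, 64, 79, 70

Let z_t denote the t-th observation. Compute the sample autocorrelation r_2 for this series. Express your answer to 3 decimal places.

-0.155

Mean z̄ = (65 + 72 + 73 + 69 + 67 + 66 + 67 + 64 + 79 + 70)/10 = 69.2000
Numerator Σ_{t=1}^{8}(z_t−z̄)(z_{t+2}−z̄) = -28.4800
Denominator Σ(z_t−z̄)² = 183.6000
r_2 = -28.4800 / 183.6000 = -0.155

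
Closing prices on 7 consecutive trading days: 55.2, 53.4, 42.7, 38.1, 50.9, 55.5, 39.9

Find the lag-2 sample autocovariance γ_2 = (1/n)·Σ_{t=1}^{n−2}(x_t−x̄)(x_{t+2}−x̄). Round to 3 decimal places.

-29.323

Mean x̄ = (55.2 + 53.4 + 42.7 + 38.1 + 50.9 + 55.5 + 39.9)/7 = 47.9571
Σ_{t=1}^{5}(x_t−x̄)(x_{t+2}−x̄) = -205.2608
γ_2 = -205.2608 / 7 = -29.323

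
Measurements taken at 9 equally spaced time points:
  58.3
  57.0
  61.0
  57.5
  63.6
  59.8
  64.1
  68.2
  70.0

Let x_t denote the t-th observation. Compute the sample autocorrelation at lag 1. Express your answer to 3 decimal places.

0.435

Mean x̄ = (58.3 + 57.0 + 61.0 + 57.5 + 63.6 + 59.8 + 64.1 + 68.2 + 70.0)/9 = 62.1667
Numerator Σ_{t=1}^{8}(x_t−x̄)(x_{t+1}−x̄) = 75.7189
Denominator Σ(x_t−x̄)² = 173.9400
r_1 = 75.7189 / 173.9400 = 0.435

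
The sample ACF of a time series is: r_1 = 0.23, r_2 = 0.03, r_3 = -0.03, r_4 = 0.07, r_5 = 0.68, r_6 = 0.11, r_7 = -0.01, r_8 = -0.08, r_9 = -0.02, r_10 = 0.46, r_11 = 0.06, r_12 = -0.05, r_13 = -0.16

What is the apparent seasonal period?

5

The largest autocorrelation is r_5 = 0.68, with a weaker echo at lag 10 (0.46); the remaining lags stay at or below 0.23. The elevated value at lag 1 (0.23), dropping to 0.03 at lag 2, reflects decaying short-term dependence rather than seasonality.
The dominant spike at lag 5 indicates a seasonal period of 5.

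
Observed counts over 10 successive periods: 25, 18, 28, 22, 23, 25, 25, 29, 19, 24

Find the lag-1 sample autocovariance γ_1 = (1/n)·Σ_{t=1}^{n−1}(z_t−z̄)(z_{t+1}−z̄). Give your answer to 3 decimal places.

Mean z̄ = (25 + 18 + 28 + 22 + 23 + 25 + 25 + 29 + 19 + 24)/10 = 23.8000
Σ_{t=1}^{9}(z_t−z̄)(z_{t+1}−z̄) = -56.6400
γ_1 = -56.6400 / 10 = -5.664

-5.664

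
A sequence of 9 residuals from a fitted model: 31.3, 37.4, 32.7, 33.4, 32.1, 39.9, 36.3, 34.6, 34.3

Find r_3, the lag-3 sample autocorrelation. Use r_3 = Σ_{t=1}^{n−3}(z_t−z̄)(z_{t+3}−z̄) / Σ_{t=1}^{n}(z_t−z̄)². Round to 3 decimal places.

-0.276

Mean z̄ = (31.3 + 37.4 + 32.7 + 33.4 + 32.1 + 39.9 + 36.3 + 34.6 + 34.3)/9 = 34.6667
Numerator Σ_{t=1}^{6}(z_t−z̄)(z_{t+3}−z̄) = -16.8600
Denominator Σ(z_t−z̄)² = 61.0600
r_3 = -16.8600 / 61.0600 = -0.276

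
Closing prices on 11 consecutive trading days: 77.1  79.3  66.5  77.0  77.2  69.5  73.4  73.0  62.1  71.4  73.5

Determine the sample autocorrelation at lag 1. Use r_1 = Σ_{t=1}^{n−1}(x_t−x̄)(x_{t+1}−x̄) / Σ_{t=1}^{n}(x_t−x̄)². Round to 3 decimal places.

-0.098

Mean x̄ = (77.1 + 79.3 + 66.5 + 77.0 + 77.2 + 69.5 + 73.4 + 73.0 + 62.1 + 71.4 + 73.5)/11 = 72.7273
Numerator Σ_{t=1}^{10}(x_t−x̄)(x_{t+1}−x̄) = -25.9271
Denominator Σ(x_t−x̄)² = 265.6018
r_1 = -25.9271 / 265.6018 = -0.098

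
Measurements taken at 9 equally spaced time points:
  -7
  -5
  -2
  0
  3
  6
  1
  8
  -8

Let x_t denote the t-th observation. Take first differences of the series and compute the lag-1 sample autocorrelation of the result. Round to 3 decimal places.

-0.366

First differences Δx: 2, 3, 2, 3, 3, -5, 7, -16
Mean of differences = -0.1250
Numerator Σ(Δx_t−Δx̄)(Δx_{t+1}−Δx̄) = -133.3906
Denominator Σ(Δx_t−Δx̄)² = 364.8750
r_1(Δx) = -133.3906 / 364.8750 = -0.366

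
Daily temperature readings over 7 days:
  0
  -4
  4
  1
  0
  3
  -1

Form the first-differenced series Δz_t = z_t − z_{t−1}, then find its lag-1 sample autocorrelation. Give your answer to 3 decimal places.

-0.582

First differences Δz: -4, 8, -3, -1, 3, -4
Mean of differences = -0.1667
Numerator Σ(Δz_t−Δz̄)(Δz_{t+1}−Δz̄) = -66.8611
Denominator Σ(Δz_t−Δz̄)² = 114.8333
r_1(Δz) = -66.8611 / 114.8333 = -0.582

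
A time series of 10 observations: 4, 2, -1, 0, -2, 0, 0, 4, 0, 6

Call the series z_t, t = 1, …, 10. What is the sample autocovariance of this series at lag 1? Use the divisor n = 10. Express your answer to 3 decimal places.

0.041

Mean z̄ = (4 + 2 − 1 + 0 − 2 + 0 + 0 + 4 + 0 + 6)/10 = 1.3000
Σ_{t=1}^{9}(z_t−z̄)(z_{t+1}−z̄) = 0.4100
γ_1 = 0.4100 / 10 = 0.041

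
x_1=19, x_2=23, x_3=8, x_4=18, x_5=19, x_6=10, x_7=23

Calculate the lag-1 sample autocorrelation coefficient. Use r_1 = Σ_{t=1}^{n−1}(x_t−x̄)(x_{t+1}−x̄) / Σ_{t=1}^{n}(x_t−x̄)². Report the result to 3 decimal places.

-0.493

Mean x̄ = (19 + 23 + 8 + 18 + 19 + 10 + 23)/7 = 17.1429
Numerator Σ_{t=1}^{6}(x_t−x̄)(x_{t+1}−x̄) = -104.0204
Denominator Σ(x_t−x̄)² = 210.8571
r_1 = -104.0204 / 210.8571 = -0.493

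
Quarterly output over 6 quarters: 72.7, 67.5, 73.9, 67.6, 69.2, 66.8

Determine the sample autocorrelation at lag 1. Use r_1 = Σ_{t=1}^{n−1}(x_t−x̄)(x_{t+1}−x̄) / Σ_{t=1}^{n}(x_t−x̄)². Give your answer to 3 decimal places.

Mean x̄ = (72.7 + 67.5 + 73.9 + 67.6 + 69.2 + 66.8)/6 = 69.6167
Deviations from mean: 3.0833, -2.1167, 4.2833, -2.0167, -0.4167, -2.8167
Σ(x_t−x̄)(x_{t+1}−x̄) = (-6.5264) + (-9.0664) + (-8.6381) + (0.8403) + (1.1736) = -22.2169
Denominator Σ(x_t−x̄)² = 44.5083
r_1 = -22.2169 / 44.5083 = -0.499

-0.499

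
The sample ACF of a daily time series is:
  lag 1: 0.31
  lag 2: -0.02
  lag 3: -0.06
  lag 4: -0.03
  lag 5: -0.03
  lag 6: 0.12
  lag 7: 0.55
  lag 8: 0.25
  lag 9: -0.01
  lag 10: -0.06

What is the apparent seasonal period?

7

The largest autocorrelation is r_7 = 0.55; the remaining lags stay at or below 0.31.
The dominant spike at lag 7 indicates a seasonal period of 7.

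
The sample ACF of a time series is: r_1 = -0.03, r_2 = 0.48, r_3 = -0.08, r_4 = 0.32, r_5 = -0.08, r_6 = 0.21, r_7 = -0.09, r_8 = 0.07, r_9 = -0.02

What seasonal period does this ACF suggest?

2

The largest autocorrelation is r_2 = 0.48, with weaker echoes at lags 4 (0.32) and 6 (0.21); the remaining lags stay at or below 0.07.
The dominant spike at lag 2 indicates a seasonal period of 2.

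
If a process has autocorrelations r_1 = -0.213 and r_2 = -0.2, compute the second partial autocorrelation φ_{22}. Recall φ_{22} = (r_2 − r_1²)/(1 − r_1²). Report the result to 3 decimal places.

-0.257

φ_{22} = (r_2 − r_1²) / (1 − r_1²)
r_1² = (-0.213)² = 0.045369
Numerator = -0.2 − 0.0454 = -0.2454; denominator = 1 − 0.0454 = 0.9546
φ_{22} = -0.2454 / 0.9546 = -0.257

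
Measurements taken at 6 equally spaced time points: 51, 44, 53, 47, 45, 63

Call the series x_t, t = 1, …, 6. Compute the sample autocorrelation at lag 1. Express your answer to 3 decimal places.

-0.314

Mean x̄ = (51 + 44 + 53 + 47 + 45 + 63)/6 = 50.5000
Numerator Σ_{t=1}^{5}(x_t−x̄)(x_{t+1}−x̄) = -77.7500
Denominator Σ(x_t−x̄)² = 247.5000
r_1 = -77.7500 / 247.5000 = -0.314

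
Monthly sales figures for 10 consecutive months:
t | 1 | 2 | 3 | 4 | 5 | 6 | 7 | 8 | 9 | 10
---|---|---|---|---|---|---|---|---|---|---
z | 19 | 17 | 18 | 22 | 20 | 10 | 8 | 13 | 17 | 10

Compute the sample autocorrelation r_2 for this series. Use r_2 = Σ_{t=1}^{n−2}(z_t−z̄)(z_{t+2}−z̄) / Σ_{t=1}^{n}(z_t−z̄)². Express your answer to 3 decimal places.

Mean z̄ = (19 + 17 + 18 + 22 + 20 + 10 + 8 + 13 + 17 + 10)/10 = 15.4000
Numerator Σ_{t=1}^{8}(z_t−z̄)(z_{t+2}−z̄) = -23.7200
Denominator Σ(z_t−z̄)² = 208.4000
r_2 = -23.7200 / 208.4000 = -0.114

-0.114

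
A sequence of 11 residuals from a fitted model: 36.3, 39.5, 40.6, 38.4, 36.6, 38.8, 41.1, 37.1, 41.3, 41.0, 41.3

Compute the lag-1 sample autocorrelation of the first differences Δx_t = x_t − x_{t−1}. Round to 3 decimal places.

-0.364

First differences Δx: 3.2, 1.1, -2.2, -1.8, 2.2, 2.3, -4.0, 4.2, -0.3, 0.3
Mean of differences = 0.5000
Numerator Σ(Δx_t−Δx̄)(Δx_{t+1}−Δx̄) = -22.1900
Denominator Σ(Δx_t−Δx̄)² = 60.9800
r_1(Δx) = -22.1900 / 60.9800 = -0.364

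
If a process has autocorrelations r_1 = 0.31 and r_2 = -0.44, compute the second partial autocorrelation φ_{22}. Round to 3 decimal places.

φ_{22} = (r_2 − r_1²) / (1 − r_1²)
r_1² = (0.31)² = 0.0961
Numerator = -0.44 − 0.0961 = -0.5361; denominator = 1 − 0.0961 = 0.9039
φ_{22} = -0.5361 / 0.9039 = -0.593

-0.593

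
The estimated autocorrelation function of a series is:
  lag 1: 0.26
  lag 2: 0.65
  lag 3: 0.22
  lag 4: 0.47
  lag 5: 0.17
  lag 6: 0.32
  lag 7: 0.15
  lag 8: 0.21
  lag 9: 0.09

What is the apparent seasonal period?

2

The largest autocorrelation is r_2 = 0.65, with weaker echoes at lags 4 (0.47) and 6 (0.32); the remaining lags stay at or below 0.26.
The dominant spike at lag 2 indicates a seasonal period of 2.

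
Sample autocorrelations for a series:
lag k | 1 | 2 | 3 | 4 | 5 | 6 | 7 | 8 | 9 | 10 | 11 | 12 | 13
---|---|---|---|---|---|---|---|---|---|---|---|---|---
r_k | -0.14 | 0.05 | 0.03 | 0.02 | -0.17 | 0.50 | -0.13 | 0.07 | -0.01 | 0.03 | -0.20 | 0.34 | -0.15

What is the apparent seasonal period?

6

The largest autocorrelation is r_6 = 0.50, with a weaker echo at lag 12 (0.34); the remaining lags stay at or below 0.07.
The dominant spike at lag 6 indicates a seasonal period of 6.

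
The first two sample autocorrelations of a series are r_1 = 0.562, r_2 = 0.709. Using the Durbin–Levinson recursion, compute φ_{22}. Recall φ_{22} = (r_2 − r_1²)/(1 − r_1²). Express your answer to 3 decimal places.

φ_{22} = (r_2 − r_1²) / (1 − r_1²)
r_1² = (0.562)² = 0.315844
Numerator = 0.709 − 0.3158 = 0.3932; denominator = 1 − 0.3158 = 0.6842
φ_{22} = 0.3932 / 0.6842 = 0.575

0.575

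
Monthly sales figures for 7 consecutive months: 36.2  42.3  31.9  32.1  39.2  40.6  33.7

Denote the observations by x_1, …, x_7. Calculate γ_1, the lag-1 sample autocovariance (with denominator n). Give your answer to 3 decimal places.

Mean x̄ = (36.2 + 42.3 + 31.9 + 32.1 + 39.2 + 40.6 + 33.7)/7 = 36.5714
Deviations: -0.3714, 5.7286, -4.6714, -4.4714, 2.6286, 4.0286, -2.8714
Σ_{t=1}^{6}(x_t−x̄)(x_{t+1}−x̄) = -20.7322
γ_1 = -20.7322 / 7 = -2.962

-2.962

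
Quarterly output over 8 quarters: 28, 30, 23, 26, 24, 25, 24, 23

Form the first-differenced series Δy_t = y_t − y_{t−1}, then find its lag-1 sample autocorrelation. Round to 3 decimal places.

-0.731

First differences Δy: 2, -7, 3, -2, 1, -1, -1
Mean of differences = -0.7143
Numerator Σ(Δy_t−Δȳ)(Δy_{t+1}−Δȳ) = -47.7959
Denominator Σ(Δy_t−Δȳ)² = 65.4286
r_1(Δy) = -47.7959 / 65.4286 = -0.731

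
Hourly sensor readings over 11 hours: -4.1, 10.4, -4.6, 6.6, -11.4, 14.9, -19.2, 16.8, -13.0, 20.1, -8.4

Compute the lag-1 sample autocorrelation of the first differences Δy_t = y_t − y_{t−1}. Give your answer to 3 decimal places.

First differences Δy: 14.5, -15.0, 11.2, -18.0, 26.3, -34.1, 36.0, -29.8, 33.1, -28.5
Mean of differences = -0.4300
Numerator Σ(Δy_t−Δȳ)(Δy_{t+1}−Δȳ) = -6183.4739
Denominator Σ(Δy_t−Δȳ)² = 6829.2410
r_1(Δy) = -6183.4739 / 6829.2410 = -0.905

-0.905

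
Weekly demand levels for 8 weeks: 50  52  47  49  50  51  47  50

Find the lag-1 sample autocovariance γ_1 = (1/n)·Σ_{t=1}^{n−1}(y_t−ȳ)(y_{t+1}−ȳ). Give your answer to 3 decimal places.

-1.031

Mean ȳ = (50 + 52 + 47 + 49 + 50 + 51 + 47 + 50)/8 = 49.5000
Deviations: 0.5000, 2.5000, -2.5000, -0.5000, 0.5000, 1.5000, -2.5000, 0.5000
Σ_{t=1}^{7}(y_t−ȳ)(y_{t+1}−ȳ) = -8.2500
γ_1 = -8.2500 / 8 = -1.031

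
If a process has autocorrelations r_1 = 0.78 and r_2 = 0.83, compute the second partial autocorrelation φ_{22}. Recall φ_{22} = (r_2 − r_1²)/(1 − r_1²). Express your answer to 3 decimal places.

0.566

φ_{22} = (r_2 − r_1²) / (1 − r_1²)
r_1² = (0.78)² = 0.6084
Numerator = 0.83 − 0.6084 = 0.2216; denominator = 1 − 0.6084 = 0.3916
φ_{22} = 0.2216 / 0.3916 = 0.566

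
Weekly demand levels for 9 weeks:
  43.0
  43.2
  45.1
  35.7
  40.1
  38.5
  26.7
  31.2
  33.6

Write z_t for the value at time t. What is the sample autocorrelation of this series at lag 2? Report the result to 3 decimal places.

0.189

Mean z̄ = (43.0 + 43.2 + 45.1 + 35.7 + 40.1 + 38.5 + 26.7 + 31.2 + 33.6)/9 = 37.4556
Σ(z_t−z̄)(z_{t+2}−z̄) = (42.3842) + (-10.0847) + (20.2153) + (-1.8336) + (-28.4425) + (-6.5336) + (41.4686) = 57.1738
Denominator Σ(z_t−z̄)² = 303.0222
r_2 = 57.1738 / 303.0222 = 0.189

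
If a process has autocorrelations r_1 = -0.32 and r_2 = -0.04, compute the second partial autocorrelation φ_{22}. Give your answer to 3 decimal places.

-0.159

φ_{22} = (r_2 − r_1²) / (1 − r_1²)
r_1² = (-0.32)² = 0.1024
Numerator = -0.04 − 0.1024 = -0.1424; denominator = 1 − 0.1024 = 0.8976
φ_{22} = -0.1424 / 0.8976 = -0.159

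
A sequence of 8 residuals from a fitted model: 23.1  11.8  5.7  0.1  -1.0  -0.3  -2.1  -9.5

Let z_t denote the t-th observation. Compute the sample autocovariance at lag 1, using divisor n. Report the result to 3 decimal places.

Mean z̄ = (23.1 + 11.8 + 5.7 + 0.1 − 1.0 − 0.3 − 2.1 − 9.5)/8 = 3.4750
Deviations: 19.6250, 8.3250, 2.2250, -3.3750, -4.4750, -3.7750, -5.5750, -12.9750
Σ_{t=1}^{7}(z_t−z̄)(z_{t+1}−z̄) = 299.7694
γ_1 = 299.7694 / 8 = 37.471

37.471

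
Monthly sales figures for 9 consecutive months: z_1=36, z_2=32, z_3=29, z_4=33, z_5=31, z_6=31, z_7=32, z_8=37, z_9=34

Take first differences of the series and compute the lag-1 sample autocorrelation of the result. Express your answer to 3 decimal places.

First differences Δz: -4, -3, 4, -2, 0, 1, 5, -3
Mean of differences = -0.2500
Numerator Σ(Δz_t−Δz̄)(Δz_{t+1}−Δz̄) = -16.8125
Denominator Σ(Δz_t−Δz̄)² = 79.5000
r_1(Δz) = -16.8125 / 79.5000 = -0.211

-0.211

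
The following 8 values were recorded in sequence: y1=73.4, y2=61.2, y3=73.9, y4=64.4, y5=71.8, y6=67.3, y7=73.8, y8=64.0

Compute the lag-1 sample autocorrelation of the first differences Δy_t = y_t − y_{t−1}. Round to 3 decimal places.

-0.760

First differences Δy: -12.2, 12.7, -9.5, 7.4, -4.5, 6.5, -9.8
Mean of differences = -1.3429
Numerator Σ(Δy_t−Δȳ)(Δy_{t+1}−Δȳ) = -457.0233
Denominator Σ(Δy_t−Δȳ)² = 601.0571
r_1(Δy) = -457.0233 / 601.0571 = -0.760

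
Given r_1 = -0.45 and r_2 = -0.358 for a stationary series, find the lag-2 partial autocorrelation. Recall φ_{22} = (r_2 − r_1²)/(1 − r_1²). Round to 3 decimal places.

-0.703

φ_{22} = (r_2 − r_1²) / (1 − r_1²)
r_1² = (-0.45)² = 0.2025
Numerator = -0.358 − 0.2025 = -0.5605; denominator = 1 − 0.2025 = 0.7975
φ_{22} = -0.5605 / 0.7975 = -0.703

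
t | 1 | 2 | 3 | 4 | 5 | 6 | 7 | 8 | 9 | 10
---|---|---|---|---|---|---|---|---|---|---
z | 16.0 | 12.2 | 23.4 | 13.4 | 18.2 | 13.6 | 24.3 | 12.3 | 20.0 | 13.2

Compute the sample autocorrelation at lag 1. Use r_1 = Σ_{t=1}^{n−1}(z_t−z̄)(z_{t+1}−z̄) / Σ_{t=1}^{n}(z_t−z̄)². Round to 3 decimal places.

-0.751

Mean z̄ = (16.0 + 12.2 + 23.4 + 13.4 + 18.2 + 13.6 + 24.3 + 12.3 + 20.0 + 13.2)/10 = 16.6600
Numerator Σ_{t=1}^{9}(z_t−z̄)(z_{t+1}−z̄) = -141.6296
Denominator Σ(z_t−z̄)² = 188.6240
r_1 = -141.6296 / 188.6240 = -0.751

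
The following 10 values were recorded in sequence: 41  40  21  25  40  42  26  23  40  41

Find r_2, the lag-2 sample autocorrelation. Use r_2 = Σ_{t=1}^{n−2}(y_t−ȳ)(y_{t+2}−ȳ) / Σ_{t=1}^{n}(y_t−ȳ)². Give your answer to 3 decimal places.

-0.793

Mean ȳ = (41 + 40 + 21 + 25 + 40 + 42 + 26 + 23 + 40 + 41)/10 = 33.9000
Numerator Σ_{t=1}^{8}(y_t−ȳ)(y_{t+2}−ȳ) = -558.7200
Denominator Σ(y_t−ȳ)² = 704.9000
r_2 = -558.7200 / 704.9000 = -0.793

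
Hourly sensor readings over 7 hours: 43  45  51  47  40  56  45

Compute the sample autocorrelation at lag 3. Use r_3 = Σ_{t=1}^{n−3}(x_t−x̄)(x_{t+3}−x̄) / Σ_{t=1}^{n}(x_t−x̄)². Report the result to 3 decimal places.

Mean x̄ = (43 + 45 + 51 + 47 + 40 + 56 + 45)/7 = 46.7143
Deviations from mean: -3.7143, -1.7143, 4.2857, 0.2857, -6.7143, 9.2857, -1.7143
Numerator Σ_{t=1}^{4}(x_t−x̄)(x_{t+3}−x̄) = 49.7551
Denominator Σ(x_t−x̄)² = 169.4286
r_3 = 49.7551 / 169.4286 = 0.294

0.294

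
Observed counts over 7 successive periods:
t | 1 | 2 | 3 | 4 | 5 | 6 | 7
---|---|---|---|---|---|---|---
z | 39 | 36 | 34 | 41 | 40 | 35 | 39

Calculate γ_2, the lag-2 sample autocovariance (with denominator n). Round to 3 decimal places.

Mean z̄ = (39 + 36 + 34 + 41 + 40 + 35 + 39)/7 = 37.7143
Σ_{t=1}^{5}(z_t−z̄)(z_{t+2}−z̄) = -24.8776
γ_2 = -24.8776 / 7 = -3.554

-3.554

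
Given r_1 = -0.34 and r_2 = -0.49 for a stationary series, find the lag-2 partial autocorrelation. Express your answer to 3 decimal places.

-0.685

φ_{22} = (r_2 − r_1²) / (1 − r_1²)
r_1² = (-0.34)² = 0.1156
Numerator = -0.49 − 0.1156 = -0.6056; denominator = 1 − 0.1156 = 0.8844
φ_{22} = -0.6056 / 0.8844 = -0.685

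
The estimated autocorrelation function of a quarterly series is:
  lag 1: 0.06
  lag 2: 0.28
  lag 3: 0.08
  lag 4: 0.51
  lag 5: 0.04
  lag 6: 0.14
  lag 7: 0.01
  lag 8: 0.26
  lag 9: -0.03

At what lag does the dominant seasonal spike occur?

The largest autocorrelation is r_4 = 0.51; the remaining lags stay at or below 0.28.
The dominant spike at lag 4 indicates a seasonal period of 4.

4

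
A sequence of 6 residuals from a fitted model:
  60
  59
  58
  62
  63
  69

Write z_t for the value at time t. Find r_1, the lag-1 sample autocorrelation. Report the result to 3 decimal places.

Mean z̄ = (60 + 59 + 58 + 62 + 63 + 69)/6 = 61.8333
Deviations from mean: -1.8333, -2.8333, -3.8333, 0.1667, 1.1667, 7.1667
Numerator Σ_{t=1}^{5}(z_t−z̄)(z_{t+1}−z̄) = 23.9722
Denominator Σ(z_t−z̄)² = 78.8333
r_1 = 23.9722 / 78.8333 = 0.304

0.304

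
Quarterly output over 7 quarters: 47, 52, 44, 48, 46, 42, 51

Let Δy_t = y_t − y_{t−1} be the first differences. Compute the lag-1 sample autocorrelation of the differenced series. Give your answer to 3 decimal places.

-0.501

First differences Δy: 5, -8, 4, -2, -4, 9
Mean of differences = 0.6667
Numerator Σ(Δy_t−Δȳ)(Δy_{t+1}−Δȳ) = -101.7778
Denominator Σ(Δy_t−Δȳ)² = 203.3333
r_1(Δy) = -101.7778 / 203.3333 = -0.501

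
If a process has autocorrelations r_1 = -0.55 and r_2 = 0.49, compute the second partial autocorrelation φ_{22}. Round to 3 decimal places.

φ_{22} = (r_2 − r_1²) / (1 − r_1²)
r_1² = (-0.55)² = 0.3025
Numerator = 0.49 − 0.3025 = 0.1875; denominator = 1 − 0.3025 = 0.6975
φ_{22} = 0.1875 / 0.6975 = 0.269

0.269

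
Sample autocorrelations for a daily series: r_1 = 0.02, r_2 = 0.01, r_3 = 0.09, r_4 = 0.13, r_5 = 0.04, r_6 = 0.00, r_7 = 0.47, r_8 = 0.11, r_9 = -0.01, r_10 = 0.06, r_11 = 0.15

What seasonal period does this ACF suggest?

The largest autocorrelation is r_7 = 0.47; the remaining lags stay at or below 0.15.
The dominant spike at lag 7 indicates a seasonal period of 7.

7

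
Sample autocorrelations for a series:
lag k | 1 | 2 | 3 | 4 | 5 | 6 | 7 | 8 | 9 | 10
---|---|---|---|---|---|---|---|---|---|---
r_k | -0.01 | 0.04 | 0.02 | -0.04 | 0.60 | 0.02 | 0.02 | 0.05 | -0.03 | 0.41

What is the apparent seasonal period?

The largest autocorrelation is r_5 = 0.60, with a weaker echo at lag 10 (0.41); the remaining lags stay at or below 0.05.
The dominant spike at lag 5 indicates a seasonal period of 5.

5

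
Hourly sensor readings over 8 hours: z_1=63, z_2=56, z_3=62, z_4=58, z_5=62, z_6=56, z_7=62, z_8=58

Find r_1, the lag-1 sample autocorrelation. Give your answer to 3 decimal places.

-0.829

Mean z̄ = (63 + 56 + 62 + 58 + 62 + 56 + 62 + 58)/8 = 59.6250
Σ(z_t−z̄)(z_{t+1}−z̄) = (-12.2344) + (-8.6094) + (-3.8594) + (-3.8594) + (-8.6094) + (-8.6094) + (-3.8594) = -49.6406
Denominator Σ(z_t−z̄)² = 59.8750
r_1 = -49.6406 / 59.8750 = -0.829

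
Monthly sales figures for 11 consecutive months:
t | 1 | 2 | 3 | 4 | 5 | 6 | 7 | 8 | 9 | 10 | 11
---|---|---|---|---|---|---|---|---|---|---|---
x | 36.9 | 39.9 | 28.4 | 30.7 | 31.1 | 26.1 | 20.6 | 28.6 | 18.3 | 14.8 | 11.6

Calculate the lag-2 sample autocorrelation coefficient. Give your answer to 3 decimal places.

0.252

Mean x̄ = (36.9 + 39.9 + 28.4 + 30.7 + 31.1 + 26.1 + 20.6 + 28.6 + 18.3 + 14.8 + 11.6)/11 = 26.0909
Numerator Σ_{t=1}^{9}(x_t−x̄)(x_{t+2}−x̄) = 200.0798
Denominator Σ(x_t−x̄)² = 793.8091
r_2 = 200.0798 / 793.8091 = 0.252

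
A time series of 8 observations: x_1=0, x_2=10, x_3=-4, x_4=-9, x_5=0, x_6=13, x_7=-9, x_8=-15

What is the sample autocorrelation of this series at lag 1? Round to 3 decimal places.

0.020

Mean x̄ = (0 + 10 − 4 − 9 + 0 + 13 − 9 − 15)/8 = -1.7500
Deviations from mean: 1.7500, 11.7500, -2.2500, -7.2500, 1.7500, 14.7500, -7.2500, -13.2500
Σ(x_t−x̄)(x_{t+1}−x̄) = (20.5625) + (-26.4375) + (16.3125) + (-12.6875) + (25.8125) + (-106.9375) + (96.0625) = 12.6875
Denominator Σ(x_t−x̄)² = 647.5000
r_1 = 12.6875 / 647.5000 = 0.020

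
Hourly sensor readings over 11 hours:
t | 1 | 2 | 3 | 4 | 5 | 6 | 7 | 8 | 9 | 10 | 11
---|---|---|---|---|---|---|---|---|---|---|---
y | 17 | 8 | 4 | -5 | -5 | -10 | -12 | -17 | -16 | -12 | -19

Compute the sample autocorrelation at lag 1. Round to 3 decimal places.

0.618

Mean ȳ = (17 + 8 + 4 − 5 − 5 − 10 − 12 − 17 − 16 − 12 − 19)/11 = -6.0909
Numerator Σ_{t=1}^{10}(y_t−ȳ)(y_{t+1}−ȳ) = 805.9917
Denominator Σ(y_t−ȳ)² = 1304.9091
r_1 = 805.9917 / 1304.9091 = 0.618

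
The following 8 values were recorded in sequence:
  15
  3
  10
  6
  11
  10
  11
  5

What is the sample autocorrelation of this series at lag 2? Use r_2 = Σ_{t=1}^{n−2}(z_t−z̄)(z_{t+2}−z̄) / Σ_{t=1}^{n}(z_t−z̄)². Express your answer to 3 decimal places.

0.216

Mean z̄ = (15 + 3 + 10 + 6 + 11 + 10 + 11 + 5)/8 = 8.8750
Numerator Σ_{t=1}^{6}(z_t−z̄)(z_{t+2}−z̄) = 23.0938
Denominator Σ(z_t−z̄)² = 106.8750
r_2 = 23.0938 / 106.8750 = 0.216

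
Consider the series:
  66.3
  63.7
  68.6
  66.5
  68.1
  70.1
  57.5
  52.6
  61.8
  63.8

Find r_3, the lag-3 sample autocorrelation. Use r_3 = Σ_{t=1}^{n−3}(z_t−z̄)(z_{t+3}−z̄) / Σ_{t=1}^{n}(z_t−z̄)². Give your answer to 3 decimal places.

Mean z̄ = (66.3 + 63.7 + 68.6 + 66.5 + 68.1 + 70.1 + 57.5 + 52.6 + 61.8 + 63.8)/10 = 63.9000
Σ(z_t−z̄)(z_{t+3}−z̄) = (6.2400) + (-0.8400) + (29.1400) + (-16.6400) + (-47.4600) + (-13.0200) + (0.6400) = -41.9400
Denominator Σ(z_t−z̄)² = 263.8000
r_3 = -41.9400 / 263.8000 = -0.159

-0.159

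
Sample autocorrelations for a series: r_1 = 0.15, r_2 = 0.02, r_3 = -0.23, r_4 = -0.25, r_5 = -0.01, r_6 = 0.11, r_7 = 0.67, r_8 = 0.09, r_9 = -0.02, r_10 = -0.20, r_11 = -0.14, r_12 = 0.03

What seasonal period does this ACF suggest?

The largest autocorrelation is r_7 = 0.67; the remaining lags stay at or below 0.15.
The dominant spike at lag 7 indicates a seasonal period of 7.

7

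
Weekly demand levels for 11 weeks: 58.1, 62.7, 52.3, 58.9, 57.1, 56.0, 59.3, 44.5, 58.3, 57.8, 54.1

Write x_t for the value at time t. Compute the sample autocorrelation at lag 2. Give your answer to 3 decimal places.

-0.021

Mean x̄ = (58.1 + 62.7 + 52.3 + 58.9 + 57.1 + 56.0 + 59.3 + 44.5 + 58.3 + 57.8 + 54.1)/11 = 56.2818
Numerator Σ_{t=1}^{9}(x_t−x̄)(x_{t+2}−x̄) = -4.8407
Denominator Σ(x_t−x̄)² = 227.0164
r_2 = -4.8407 / 227.0164 = -0.021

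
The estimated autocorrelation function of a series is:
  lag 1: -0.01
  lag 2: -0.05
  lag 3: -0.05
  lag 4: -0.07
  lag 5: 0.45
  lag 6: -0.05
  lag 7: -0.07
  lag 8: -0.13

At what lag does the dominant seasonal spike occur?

5

The largest autocorrelation is r_5 = 0.45; the remaining lags stay at or below -0.01.
The dominant spike at lag 5 indicates a seasonal period of 5.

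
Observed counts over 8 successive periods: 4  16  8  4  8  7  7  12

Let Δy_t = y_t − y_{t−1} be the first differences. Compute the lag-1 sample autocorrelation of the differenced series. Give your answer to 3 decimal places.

-0.292

First differences Δy: 12, -8, -4, 4, -1, 0, 5
Mean of differences = 1.1429
Numerator Σ(Δy_t−Δȳ)(Δy_{t+1}−Δȳ) = -75.0204
Denominator Σ(Δy_t−Δȳ)² = 256.8571
r_1(Δy) = -75.0204 / 256.8571 = -0.292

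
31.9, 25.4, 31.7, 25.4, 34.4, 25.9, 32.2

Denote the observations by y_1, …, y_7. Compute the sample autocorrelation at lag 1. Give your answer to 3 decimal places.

Mean ȳ = (31.9 + 25.4 + 31.7 + 25.4 + 34.4 + 25.9 + 32.2)/7 = 29.5571
Deviations from mean: 2.3429, -4.1571, 2.1429, -4.1571, 4.8429, -3.6571, 2.6429
Numerator Σ_{t=1}^{6}(y_t−ȳ)(y_{t+1}−ȳ) = -75.0647
Denominator Σ(y_t−ȳ)² = 88.4571
r_1 = -75.0647 / 88.4571 = -0.849

-0.849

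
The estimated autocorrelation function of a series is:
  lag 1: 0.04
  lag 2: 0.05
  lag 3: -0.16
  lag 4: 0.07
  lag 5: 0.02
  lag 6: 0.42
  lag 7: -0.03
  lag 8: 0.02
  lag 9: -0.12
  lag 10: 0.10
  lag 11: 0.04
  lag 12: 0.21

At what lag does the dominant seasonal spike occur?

The largest autocorrelation is r_6 = 0.42, with a weaker echo at lag 12 (0.21); the remaining lags stay at or below 0.10.
The dominant spike at lag 6 indicates a seasonal period of 6.

6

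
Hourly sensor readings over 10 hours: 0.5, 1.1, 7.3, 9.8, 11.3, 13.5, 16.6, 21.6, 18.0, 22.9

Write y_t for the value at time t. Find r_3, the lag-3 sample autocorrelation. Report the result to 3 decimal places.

0.122

Mean ȳ = (0.5 + 1.1 + 7.3 + 9.8 + 11.3 + 13.5 + 16.6 + 21.6 + 18.0 + 22.9)/10 = 12.2600
Numerator Σ_{t=1}^{7}(y_t−ȳ)(y_{t+3}−ȳ) = 67.1452
Denominator Σ(y_t−ȳ)² = 548.1840
r_3 = 67.1452 / 548.1840 = 0.122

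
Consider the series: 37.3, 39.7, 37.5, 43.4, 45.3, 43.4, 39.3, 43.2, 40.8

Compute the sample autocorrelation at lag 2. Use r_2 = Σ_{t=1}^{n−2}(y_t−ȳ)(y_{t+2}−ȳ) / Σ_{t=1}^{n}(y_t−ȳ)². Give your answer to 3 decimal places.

Mean ȳ = (37.3 + 39.7 + 37.5 + 43.4 + 45.3 + 43.4 + 39.3 + 43.2 + 40.8)/9 = 41.1000
Σ(y_t−ȳ)(y_{t+2}−ȳ) = (13.6800) + (-3.2200) + (-15.1200) + (5.2900) + (-7.5600) + (4.8300) + (0.5400) = -1.5600
Denominator Σ(y_t−ȳ)² = 65.3200
r_2 = -1.5600 / 65.3200 = -0.024

-0.024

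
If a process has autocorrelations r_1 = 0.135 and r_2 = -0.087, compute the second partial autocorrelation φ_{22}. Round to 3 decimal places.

-0.107

φ_{22} = (r_2 − r_1²) / (1 − r_1²)
r_1² = (0.135)² = 0.018225
Numerator = -0.087 − 0.0182 = -0.1052; denominator = 1 − 0.0182 = 0.9818
φ_{22} = -0.1052 / 0.9818 = -0.107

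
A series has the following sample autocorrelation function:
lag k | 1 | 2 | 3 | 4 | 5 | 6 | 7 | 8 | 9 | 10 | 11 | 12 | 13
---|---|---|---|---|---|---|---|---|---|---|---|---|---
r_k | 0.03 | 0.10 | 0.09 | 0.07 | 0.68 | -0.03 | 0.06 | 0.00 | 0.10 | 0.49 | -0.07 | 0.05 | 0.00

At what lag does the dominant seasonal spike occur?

5

The largest autocorrelation is r_5 = 0.68, with a weaker echo at lag 10 (0.49); the remaining lags stay at or below 0.10.
The dominant spike at lag 5 indicates a seasonal period of 5.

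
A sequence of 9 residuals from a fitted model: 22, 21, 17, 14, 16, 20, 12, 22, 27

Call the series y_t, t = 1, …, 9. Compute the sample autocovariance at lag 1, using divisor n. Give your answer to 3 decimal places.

2.222

Mean ȳ = (22 + 21 + 17 + 14 + 16 + 20 + 12 + 22 + 27)/9 = 19.0000
Σ_{t=1}^{8}(y_t−ȳ)(y_{t+1}−ȳ) = 20.0000
γ_1 = 20.0000 / 9 = 2.222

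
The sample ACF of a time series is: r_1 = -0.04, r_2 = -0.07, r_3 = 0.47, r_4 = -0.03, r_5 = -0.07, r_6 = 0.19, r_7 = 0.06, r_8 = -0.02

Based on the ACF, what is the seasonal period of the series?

The largest autocorrelation is r_3 = 0.47, with a weaker echo at lag 6 (0.19); the remaining lags stay at or below 0.06.
The dominant spike at lag 3 indicates a seasonal period of 3.

3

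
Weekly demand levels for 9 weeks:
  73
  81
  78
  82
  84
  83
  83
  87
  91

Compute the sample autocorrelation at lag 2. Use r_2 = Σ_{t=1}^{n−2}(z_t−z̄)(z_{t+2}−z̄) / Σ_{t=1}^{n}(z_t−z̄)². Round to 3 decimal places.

0.209

Mean z̄ = (73 + 81 + 78 + 82 + 84 + 83 + 83 + 87 + 91)/9 = 82.4444
Σ(z_t−z̄)(z_{t+2}−z̄) = (41.9753) + (0.6420) + (-6.9136) + (-0.2469) + (0.8642) + (2.5309) + (4.7531) = 43.6049
Denominator Σ(z_t−z̄)² = 208.2222
r_2 = 43.6049 / 208.2222 = 0.209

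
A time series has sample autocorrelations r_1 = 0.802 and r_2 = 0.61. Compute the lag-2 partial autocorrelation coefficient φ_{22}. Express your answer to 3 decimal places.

-0.093

φ_{22} = (r_2 − r_1²) / (1 − r_1²)
r_1² = (0.802)² = 0.643204
Numerator = 0.61 − 0.6432 = -0.0332; denominator = 1 − 0.6432 = 0.3568
φ_{22} = -0.0332 / 0.3568 = -0.093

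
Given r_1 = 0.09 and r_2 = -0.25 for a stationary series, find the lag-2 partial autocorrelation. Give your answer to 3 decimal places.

-0.260

φ_{22} = (r_2 − r_1²) / (1 − r_1²)
r_1² = (0.09)² = 0.0081
Numerator = -0.25 − 0.0081 = -0.2581; denominator = 1 − 0.0081 = 0.9919
φ_{22} = -0.2581 / 0.9919 = -0.260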